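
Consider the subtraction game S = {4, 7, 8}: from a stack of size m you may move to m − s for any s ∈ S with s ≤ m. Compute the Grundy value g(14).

0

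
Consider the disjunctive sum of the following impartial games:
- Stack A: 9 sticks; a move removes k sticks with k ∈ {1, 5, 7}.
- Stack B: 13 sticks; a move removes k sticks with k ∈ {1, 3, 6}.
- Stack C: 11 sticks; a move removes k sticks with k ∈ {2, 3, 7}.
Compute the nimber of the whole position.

Grundy values for stack A (subtraction set {1, 5, 7}):
g(0) = mex{} = 0
g(1) = mex{0} = 1
g(2) = mex{1} = 0
g(3) = mex{0} = 1
g(4) = mex{1} = 0
g(5) = mex{0} = 1
g(6) = mex{1} = 0
g(7) = mex{0} = 1
g(8) = mex{1} = 0
g(9) = mex{0} = 1
So g(9) = 1.
Grundy values for stack B (subtraction set {1, 3, 6}):
k:     0  1  2  3  4  5  6  7  8  9 10 11 12 13
g(k):  0  1  0  1  0  1  2  3  2  0  1  0  1  0
So g(13) = 0.
Grundy values for stack C (subtraction set {2, 3, 7}):
g(0) = mex{} = 0
g(1) = mex{} = 0
g(2) = mex{0} = 1
g(3) = mex{0} = 1
g(4) = mex{0,1} = 2
g(5) = mex{1} = 0
g(6) = mex{1,2} = 0
g(7) = mex{0,2} = 1
g(8) = mex{0} = 1
g(9) = mex{0,1} = 2
g(10) = mex{1} = 0
g(11) = mex{1,2} = 0
So g(11) = 0.
The value of a disjunctive sum is the nim-sum of the parts.
Combined value = 1 ⊕ 0 ⊕ 0 = 1.

1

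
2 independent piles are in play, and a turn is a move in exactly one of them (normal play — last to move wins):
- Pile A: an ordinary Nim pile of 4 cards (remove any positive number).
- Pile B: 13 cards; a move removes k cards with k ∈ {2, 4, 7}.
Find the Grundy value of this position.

6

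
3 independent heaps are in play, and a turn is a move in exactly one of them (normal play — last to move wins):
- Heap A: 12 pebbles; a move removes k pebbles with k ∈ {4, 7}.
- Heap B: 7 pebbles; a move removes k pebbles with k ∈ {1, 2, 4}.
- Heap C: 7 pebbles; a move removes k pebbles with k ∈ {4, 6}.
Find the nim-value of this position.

0

Build the Grundy sequence for heap A with g(k) = mex{g(k−s) : s ∈ {4, 7}, s ≤ k}:
k:     0  1  2  3  4  5  6  7  8  9 10 11 12
g(k):  0  0  0  0  1  1  1  1  2  2  2  0  0
So g(12) = 0.
For heap B, compute g(0), g(1), … with moves {1, 2, 4}:
k:     0  1  2  3  4  5  6  7
g(k):  0  1  2  0  1  2  0  1
So g(7) = 1.
For heap C, compute g(0), g(1), … with moves {4, 6}:
k:     0  1  2  3  4  5  6  7
g(k):  0  0  0  0  1  1  1  1
So g(7) = 1.
The value of a disjunctive sum is the nim-sum of the parts.
Combined value = 0 XOR 1 XOR 1 = 0.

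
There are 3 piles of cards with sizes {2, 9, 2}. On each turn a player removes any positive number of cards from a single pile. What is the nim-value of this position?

Nim-sum: 2 ⊕ 9 ⊕ 2 = 9.

9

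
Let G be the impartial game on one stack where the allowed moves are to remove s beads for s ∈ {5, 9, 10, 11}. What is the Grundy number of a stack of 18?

0

Compute g(0), g(1), … for moves {5, 9, 10, 11}:
k:     0  1  2  3  4  5  6  7  8  9 10 11 12 13 14 15 16 17 18
g(k):  0  0  0  0  0  1  1  1  1  1  2  2  2  2  2  3  0  0  0
So g(18) = 0.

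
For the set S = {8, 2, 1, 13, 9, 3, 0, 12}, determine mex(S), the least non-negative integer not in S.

4

The values 0, 1, 2, 3 are all present; 4 is the first non-negative integer missing from the set.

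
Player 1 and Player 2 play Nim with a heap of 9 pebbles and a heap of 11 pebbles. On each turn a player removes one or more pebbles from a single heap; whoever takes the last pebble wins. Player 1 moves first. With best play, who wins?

Player 1 wins

Nim-sum: 9 ⊕ 11 = 2.
The nim-sum is 2 ≠ 0, so this is an N-position: the player to move can win; Player 1 has a winning move.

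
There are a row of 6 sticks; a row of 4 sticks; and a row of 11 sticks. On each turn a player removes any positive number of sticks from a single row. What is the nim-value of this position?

9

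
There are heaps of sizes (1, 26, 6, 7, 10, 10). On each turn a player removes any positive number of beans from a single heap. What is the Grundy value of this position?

Nim-sum: 1 ⊕ 26 ⊕ 6 ⊕ 7 ⊕ 10 ⊕ 10 = 26.

26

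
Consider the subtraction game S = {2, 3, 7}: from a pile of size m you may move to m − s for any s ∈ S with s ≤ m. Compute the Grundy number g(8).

Compute g(0), g(1), … for moves {2, 3, 7}:
k:     0  1  2  3  4  5  6  7  8
g(k):  0  0  1  1  2  0  0  1  1
So g(8) = 1.

1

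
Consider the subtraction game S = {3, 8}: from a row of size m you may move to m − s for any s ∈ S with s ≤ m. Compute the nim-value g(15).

Build the Grundy sequence with g(k) = mex{g(k−s) : s ∈ {3, 8}, s ≤ k}:
k:     0  1  2  3  4  5  6  7  8  9 10 11 12 13 14 15
g(k):  0  0  0  1  1  1  0  0  2  1  1  0  0  0  1  1
So g(15) = 1.

1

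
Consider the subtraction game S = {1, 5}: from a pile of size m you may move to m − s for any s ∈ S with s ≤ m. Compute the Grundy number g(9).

Build the Grundy sequence with g(k) = mex{g(k−s) : s ∈ {1, 5}, s ≤ k}:
g(0) = mex{} = 0
g(1) = mex{0} = 1
g(2) = mex{1} = 0
g(3) = mex{0} = 1
g(4) = mex{1} = 0
g(5) = mex{0} = 1
g(6) = mex{1} = 0
g(7) = mex{0} = 1
g(8) = mex{1} = 0
g(9) = mex{0} = 1
So g(9) = 1.

1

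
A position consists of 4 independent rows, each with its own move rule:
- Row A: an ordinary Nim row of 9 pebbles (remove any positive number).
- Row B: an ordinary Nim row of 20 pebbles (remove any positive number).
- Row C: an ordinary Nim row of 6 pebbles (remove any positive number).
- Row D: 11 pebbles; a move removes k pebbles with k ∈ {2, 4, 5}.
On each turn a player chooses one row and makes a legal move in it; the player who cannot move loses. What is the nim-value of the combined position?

Row A is a plain Nim row of size 9, so its Grundy value is 9.
Row B is a plain Nim row of size 20, so its Grundy value is 20.
Row C is a plain Nim row of size 6, so its Grundy value is 6.
Build the Grundy sequence for row D with g(k) = mex{g(k−s) : s ∈ {2, 4, 5}, s ≤ k}:
g(0) = mex{} = 0
g(1) = mex{} = 0
g(2) = mex{0} = 1
g(3) = mex{0} = 1
g(4) = mex{0,1} = 2
g(5) = mex{0,1} = 2
g(6) = mex{0,1,2} = 3
g(7) = mex{1,2} = 0
g(8) = mex{1,2,3} = 0
g(9) = mex{0,2} = 1
g(10) = mex{0,2,3} = 1
g(11) = mex{0,1,3} = 2
So g(11) = 2.
The value of a disjunctive sum is the nim-sum of the parts.
Combined value = 9 ⊕ 20 ⊕ 6 ⊕ 2 = 25.

25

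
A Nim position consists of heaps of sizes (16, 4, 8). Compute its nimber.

Compute the nim-sum pairwise:
16 XOR 4 = 20
20 XOR 8 = 28

28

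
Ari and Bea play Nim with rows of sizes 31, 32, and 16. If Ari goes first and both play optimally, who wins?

Ari wins

Compute the nim-sum pairwise:
31 ^ 32 = 63
63 ^ 16 = 47
The nim-sum is 47 ≠ 0, so this is an N-position: the player to move can win; Ari has a winning move.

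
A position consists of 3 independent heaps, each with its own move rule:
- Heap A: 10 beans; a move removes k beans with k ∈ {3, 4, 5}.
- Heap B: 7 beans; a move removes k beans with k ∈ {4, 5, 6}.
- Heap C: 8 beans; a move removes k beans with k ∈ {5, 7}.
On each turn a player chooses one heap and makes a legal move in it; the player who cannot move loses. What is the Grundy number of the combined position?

Grundy values for heap A (subtraction set {3, 4, 5}):
k:     0  1  2  3  4  5  6  7  8  9 10
g(k):  0  0  0  1  1  1  2  2  0  0  0
So g(10) = 0.
Grundy values for heap B (subtraction set {4, 5, 6}):
g(0) = mex{} = 0
g(1) = mex{} = 0
g(2) = mex{} = 0
g(3) = mex{} = 0
g(4) = mex{0} = 1
g(5) = mex{0} = 1
g(6) = mex{0} = 1
g(7) = mex{0} = 1
So g(7) = 1.
Build the Grundy sequence for heap C with g(k) = mex{g(k−s) : s ∈ {5, 7}, s ≤ k}:
k:     0  1  2  3  4  5  6  7  8
g(k):  0  0  0  0  0  1  1  1  1
So g(8) = 1.
By the Sprague-Grundy theorem, the Grundy value of a sum of independent games is the XOR of the component values.
Combined value = 0 XOR 1 XOR 1 = 0.

0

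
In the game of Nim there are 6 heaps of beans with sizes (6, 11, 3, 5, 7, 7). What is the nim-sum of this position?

11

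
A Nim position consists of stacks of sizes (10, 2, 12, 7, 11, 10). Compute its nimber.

Compute the nim-sum pairwise:
10 XOR 2 = 8
8 XOR 12 = 4
4 XOR 7 = 3
3 XOR 11 = 8
8 XOR 10 = 2

2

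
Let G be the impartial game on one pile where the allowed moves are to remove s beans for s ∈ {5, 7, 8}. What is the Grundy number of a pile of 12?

2

Compute g(0), g(1), … for moves {5, 7, 8}:
k:     0  1  2  3  4  5  6  7  8  9 10 11 12
g(k):  0  0  0  0  0  1  1  1  1  1  2  2  2
So g(12) = 2.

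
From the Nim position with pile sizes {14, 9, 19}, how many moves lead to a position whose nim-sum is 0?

Compute the nim-sum pairwise:
14 ^ 9 = 7
7 ^ 19 = 20
The overall nim-sum is X = 20. A pile of size p has a winning move iff p XOR X < p (reduce it to p XOR X).
  14: 14 XOR 20 = 26 ≥ 14 — no move.
  9: 9 XOR 20 = 29 ≥ 9 — no move.
  19: 19 XOR 20 = 7 < 19 — winning move (to 7).
That gives 1 winning move.

1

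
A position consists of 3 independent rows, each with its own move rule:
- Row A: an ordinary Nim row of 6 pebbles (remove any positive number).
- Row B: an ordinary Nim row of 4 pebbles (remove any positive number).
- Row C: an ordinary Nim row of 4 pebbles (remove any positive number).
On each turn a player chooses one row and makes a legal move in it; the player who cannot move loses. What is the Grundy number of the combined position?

Row A is a plain Nim row of size 6, so its Grundy value is 6.
Row B is a plain Nim row of size 4, so its Grundy value is 4.
Row C is a plain Nim row of size 4, so its Grundy value is 4.
The value of a disjunctive sum is the nim-sum of the parts.
Combined value = 6 XOR 4 XOR 4 = 6.

6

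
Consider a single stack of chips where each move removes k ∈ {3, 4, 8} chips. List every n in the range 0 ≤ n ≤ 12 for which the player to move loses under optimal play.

0, 1, 2, 7, 12

Compute g(0), g(1), … for moves {3, 4, 8}:
g(0) = mex{} = 0
g(1) = mex{} = 0
g(2) = mex{} = 0
g(3) = mex{0} = 1
g(4) = mex{0} = 1
g(5) = mex{0} = 1
g(6) = mex{0,1} = 2
g(7) = mex{1} = 0
g(8) = mex{0,1} = 2
g(9) = mex{0,1,2} = 3
g(10) = mex{0,2} = 1
g(11) = mex{0,1,2} = 3
g(12) = mex{1,2,3} = 0
The P-positions (g = 0) in 0..12 are 0, 1, 2, 7, 12.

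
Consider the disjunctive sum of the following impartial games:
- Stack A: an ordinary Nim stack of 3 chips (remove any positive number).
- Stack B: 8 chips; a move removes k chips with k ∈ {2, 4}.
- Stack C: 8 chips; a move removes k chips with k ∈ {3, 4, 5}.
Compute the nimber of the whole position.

2

Stack A is a plain Nim stack of size 3, so its Grundy value is 3.
Build the Grundy sequence for stack B with g(k) = mex{g(k−s) : s ∈ {2, 4}, s ≤ k}:
g(0) = mex{} = 0
g(1) = mex{} = 0
g(2) = mex{0} = 1
g(3) = mex{0} = 1
g(4) = mex{0,1} = 2
g(5) = mex{0,1} = 2
g(6) = mex{1,2} = 0
g(7) = mex{1,2} = 0
g(8) = mex{0,2} = 1
So g(8) = 1.
Grundy values for stack C (subtraction set {3, 4, 5}):
g(0) = mex{} = 0
g(1) = mex{} = 0
g(2) = mex{} = 0
g(3) = mex{0} = 1
g(4) = mex{0} = 1
g(5) = mex{0} = 1
g(6) = mex{0,1} = 2
g(7) = mex{0,1} = 2
g(8) = mex{1} = 0
So g(8) = 0.
The value of a disjunctive sum is the nim-sum of the parts.
Combined value = 3 XOR 1 XOR 0 = 2.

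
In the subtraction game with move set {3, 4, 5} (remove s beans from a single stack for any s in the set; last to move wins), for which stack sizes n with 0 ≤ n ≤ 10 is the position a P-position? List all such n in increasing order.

Build the Grundy sequence with g(k) = mex{g(k−s) : s ∈ {3, 4, 5}, s ≤ k}:
k:     0  1  2  3  4  5  6  7  8  9 10
g(k):  0  0  0  1  1  1  2  2  0  0  0
The P-positions (g = 0) in 0..10 are 0, 1, 2, 8, 9, 10.

0, 1, 2, 8, 9, 10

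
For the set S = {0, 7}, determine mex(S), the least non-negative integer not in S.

1

0 is in the set but 1 is not, so the mex is 1.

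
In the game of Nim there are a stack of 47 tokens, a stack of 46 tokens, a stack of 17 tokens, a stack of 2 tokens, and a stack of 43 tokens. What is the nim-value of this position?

Bitwise XOR of the heap sizes:
  101111  (47)
  101110  (46)
  010001  (17)
  000010  (2)
  101011  (43)
  ------
  111001  (57)

57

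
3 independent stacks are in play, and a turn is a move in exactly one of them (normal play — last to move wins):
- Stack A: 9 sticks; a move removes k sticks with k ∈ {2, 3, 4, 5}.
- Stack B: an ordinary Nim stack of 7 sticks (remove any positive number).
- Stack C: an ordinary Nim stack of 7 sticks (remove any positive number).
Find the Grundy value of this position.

1

For stack A, compute g(0), g(1), … with moves {2, 3, 4, 5}:
k:     0  1  2  3  4  5  6  7  8  9
g(k):  0  0  1  1  2  2  3  0  0  1
So g(9) = 1.
Stack B is a plain Nim stack of size 7, so its Grundy value is 7.
Stack C is a plain Nim stack of size 7, so its Grundy value is 7.
The value of a disjunctive sum is the nim-sum of the parts.
Combined value = 1 XOR 7 XOR 7 = 1.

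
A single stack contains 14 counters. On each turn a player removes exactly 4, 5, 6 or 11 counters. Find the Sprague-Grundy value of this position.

1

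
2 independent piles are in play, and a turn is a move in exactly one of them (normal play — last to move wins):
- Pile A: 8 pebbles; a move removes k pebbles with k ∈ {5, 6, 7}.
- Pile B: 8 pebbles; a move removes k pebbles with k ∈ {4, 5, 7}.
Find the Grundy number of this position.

3

Grundy values for pile A (subtraction set {5, 6, 7}):
g(0) = mex{} = 0
g(1) = mex{} = 0
g(2) = mex{} = 0
g(3) = mex{} = 0
g(4) = mex{} = 0
g(5) = mex{0} = 1
g(6) = mex{0} = 1
g(7) = mex{0} = 1
g(8) = mex{0} = 1
So g(8) = 1.
For pile B, compute g(0), g(1), … with moves {4, 5, 7}:
k:     0  1  2  3  4  5  6  7  8
g(k):  0  0  0  0  1  1  1  1  2
So g(8) = 2.
The value of a disjunctive sum is the nim-sum of the parts.
Combined value = 1 XOR 2 = 3.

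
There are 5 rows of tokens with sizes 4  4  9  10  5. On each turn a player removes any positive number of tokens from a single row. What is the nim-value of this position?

6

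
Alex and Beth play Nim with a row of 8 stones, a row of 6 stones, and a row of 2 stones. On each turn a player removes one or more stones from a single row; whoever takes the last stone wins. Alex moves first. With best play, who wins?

In binary:
  1000  (8)
  0110  (6)
  0010  (2)
  ----
  1100  (12)
The nim-sum is 12 ≠ 0, so this is an N-position: the player to move can win; Alex has a winning move.

Alex wins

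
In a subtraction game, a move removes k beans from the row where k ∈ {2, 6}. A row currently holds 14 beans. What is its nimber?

Compute g(0), g(1), … for moves {2, 6}:
g(0) = mex{} = 0
g(1) = mex{} = 0
g(2) = mex{0} = 1
g(3) = mex{0} = 1
g(4) = mex{1} = 0
g(5) = mex{1} = 0
g(6) = mex{0} = 1
g(7) = mex{0} = 1
g(8) = mex{1} = 0
g(9) = mex{1} = 0
g(10) = mex{0} = 1
g(11) = mex{0} = 1
g(12) = mex{1} = 0
g(13) = mex{1} = 0
g(14) = mex{0} = 1
So g(14) = 1.

1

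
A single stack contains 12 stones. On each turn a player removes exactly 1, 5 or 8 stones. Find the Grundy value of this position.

Build the Grundy sequence with g(k) = mex{g(k−s) : s ∈ {1, 5, 8}, s ≤ k}:
g(0) = mex{} = 0
g(1) = mex{0} = 1
g(2) = mex{1} = 0
g(3) = mex{0} = 1
g(4) = mex{1} = 0
g(5) = mex{0} = 1
g(6) = mex{1} = 0
g(7) = mex{0} = 1
g(8) = mex{0,1} = 2
g(9) = mex{0,1,2} = 3
g(10) = mex{0,1,3} = 2
g(11) = mex{0,1,2} = 3
g(12) = mex{0,1,3} = 2
So g(12) = 2.

2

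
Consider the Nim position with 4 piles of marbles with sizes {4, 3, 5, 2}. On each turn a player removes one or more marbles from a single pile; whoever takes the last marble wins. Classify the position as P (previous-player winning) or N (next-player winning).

P-position

Nim-sum: 4 XOR 3 XOR 5 XOR 2 = 0.
The nim-sum is 0, so this is a P-position: the player to move is in a losing position under optimal play.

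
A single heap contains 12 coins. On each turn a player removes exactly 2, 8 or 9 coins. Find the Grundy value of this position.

2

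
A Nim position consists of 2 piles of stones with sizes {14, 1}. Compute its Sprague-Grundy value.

Bitwise XOR of the heap sizes:
  1110  (14)
  0001  (1)
  ----
  1111  (15)

15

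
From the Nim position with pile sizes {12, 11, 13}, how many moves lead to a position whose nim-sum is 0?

Bitwise XOR of the heap sizes:
  1100  (12)
  1011  (11)
  1101  (13)
  ----
  1010  (10)
The overall nim-sum is X = 10. A pile of size p has a winning move iff p XOR X < p (reduce it to p XOR X).
  12: 12 XOR 10 = 6 < 12 — winning move (to 6).
  11: 11 XOR 10 = 1 < 11 — winning move (to 1).
  13: 13 XOR 10 = 7 < 13 — winning move (to 7).
That gives 3 winning moves.

3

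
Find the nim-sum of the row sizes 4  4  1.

1

Nim-sum: 4 ^ 4 ^ 1 = 1.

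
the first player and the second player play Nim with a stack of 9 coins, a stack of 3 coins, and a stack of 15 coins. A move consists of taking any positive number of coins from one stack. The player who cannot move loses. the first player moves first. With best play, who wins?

Nim-sum: 9 ⊕ 3 ⊕ 15 = 5.
The nim-sum is 5 ≠ 0, so this is an N-position: the player to move can win; the first player has a winning move.

the first player wins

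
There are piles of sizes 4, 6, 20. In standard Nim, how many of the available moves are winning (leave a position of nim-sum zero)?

Nim-sum: 4 ^ 6 ^ 20 = 22.
The overall nim-sum is X = 22. A pile of size p has a winning move iff p XOR X < p (reduce it to p XOR X).
  4: 4 XOR 22 = 18 ≥ 4 — no move.
  6: 6 XOR 22 = 16 ≥ 6 — no move.
  20: 20 XOR 22 = 2 < 20 — winning move (to 2).
That gives 1 winning move.

1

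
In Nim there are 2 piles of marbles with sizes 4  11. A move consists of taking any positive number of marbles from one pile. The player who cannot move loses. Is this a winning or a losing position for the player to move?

Compute the nim-sum pairwise:
4 ^ 11 = 15
The nim-sum is 15 ≠ 0, so this is an N-position: the player to move can win.

Winning position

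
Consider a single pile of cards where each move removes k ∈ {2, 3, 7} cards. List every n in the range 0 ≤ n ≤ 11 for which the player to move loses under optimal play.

Grundy values for subtraction set {2, 3, 7}:
g(0) = mex{} = 0
g(1) = mex{} = 0
g(2) = mex{0} = 1
g(3) = mex{0} = 1
g(4) = mex{0,1} = 2
g(5) = mex{1} = 0
g(6) = mex{1,2} = 0
g(7) = mex{0,2} = 1
g(8) = mex{0} = 1
g(9) = mex{0,1} = 2
g(10) = mex{1} = 0
g(11) = mex{1,2} = 0
The P-positions (g = 0) in 0..11 are 0, 1, 5, 6, 10, 11.

0, 1, 5, 6, 10, 11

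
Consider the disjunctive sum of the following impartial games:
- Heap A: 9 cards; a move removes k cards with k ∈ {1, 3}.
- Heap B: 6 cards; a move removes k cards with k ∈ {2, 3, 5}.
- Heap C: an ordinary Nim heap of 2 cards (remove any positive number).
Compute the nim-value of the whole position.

For heap A, compute g(0), g(1), … with moves {1, 3}:
g(0) = mex{} = 0
g(1) = mex{0} = 1
g(2) = mex{1} = 0
g(3) = mex{0} = 1
g(4) = mex{1} = 0
g(5) = mex{0} = 1
g(6) = mex{1} = 0
g(7) = mex{0} = 1
g(8) = mex{1} = 0
g(9) = mex{0} = 1
So g(9) = 1.
Grundy values for heap B (subtraction set {2, 3, 5}):
g(0) = mex{} = 0
g(1) = mex{} = 0
g(2) = mex{0} = 1
g(3) = mex{0} = 1
g(4) = mex{0,1} = 2
g(5) = mex{0,1} = 2
g(6) = mex{0,1,2} = 3
So g(6) = 3.
Heap C is a plain Nim heap of size 2, so its Grundy value is 2.
By the Sprague-Grundy theorem, the Grundy value of a sum of independent games is the XOR of the component values.
Combined value = 1 XOR 3 XOR 2 = 0.

0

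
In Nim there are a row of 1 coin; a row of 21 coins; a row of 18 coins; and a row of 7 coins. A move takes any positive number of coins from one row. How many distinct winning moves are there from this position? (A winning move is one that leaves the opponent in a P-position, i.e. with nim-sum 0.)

3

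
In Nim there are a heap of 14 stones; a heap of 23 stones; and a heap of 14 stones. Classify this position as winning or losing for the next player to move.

Winning position

Compute the nim-sum pairwise:
14 ^ 23 = 25
25 ^ 14 = 23
The nim-sum is 23 ≠ 0, so this is an N-position: the player to move can win.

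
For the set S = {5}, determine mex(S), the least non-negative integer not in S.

0

0 is not in the set, so the mex is 0.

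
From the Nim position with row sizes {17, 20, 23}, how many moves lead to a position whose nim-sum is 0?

3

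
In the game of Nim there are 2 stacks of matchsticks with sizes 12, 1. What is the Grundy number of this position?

13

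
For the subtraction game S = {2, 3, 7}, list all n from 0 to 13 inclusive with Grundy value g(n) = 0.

0, 1, 5, 6, 10, 11

Grundy values for subtraction set {2, 3, 7}:
g(0) = mex{} = 0
g(1) = mex{} = 0
g(2) = mex{0} = 1
g(3) = mex{0} = 1
g(4) = mex{0,1} = 2
g(5) = mex{1} = 0
g(6) = mex{1,2} = 0
g(7) = mex{0,2} = 1
g(8) = mex{0} = 1
g(9) = mex{0,1} = 2
g(10) = mex{1} = 0
g(11) = mex{1,2} = 0
g(12) = mex{0,2} = 1
g(13) = mex{0} = 1
The P-positions (g = 0) in 0..13 are 0, 1, 5, 6, 10, 11.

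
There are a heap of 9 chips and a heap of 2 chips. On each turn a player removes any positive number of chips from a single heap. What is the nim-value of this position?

11

Write each in binary and XOR column by column:
  1001  (9)
  0010  (2)
  ----
  1011  (11)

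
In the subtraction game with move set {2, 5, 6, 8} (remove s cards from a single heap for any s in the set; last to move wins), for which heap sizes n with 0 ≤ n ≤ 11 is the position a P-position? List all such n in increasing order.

0, 1, 4, 11

Grundy values for subtraction set {2, 5, 6, 8}:
k:     0  1  2  3  4  5  6  7  8  9 10 11
g(k):  0  0  1  1  0  2  1  3  2  2  3  0
The P-positions (g = 0) in 0..11 are 0, 1, 4, 11.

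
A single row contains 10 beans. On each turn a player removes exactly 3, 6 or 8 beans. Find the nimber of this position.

3

Compute g(0), g(1), … for moves {3, 6, 8}:
g(0) = mex{} = 0
g(1) = mex{} = 0
g(2) = mex{} = 0
g(3) = mex{0} = 1
g(4) = mex{0} = 1
g(5) = mex{0} = 1
g(6) = mex{0,1} = 2
g(7) = mex{0,1} = 2
g(8) = mex{0,1} = 2
g(9) = mex{0,1,2} = 3
g(10) = mex{0,1,2} = 3
So g(10) = 3.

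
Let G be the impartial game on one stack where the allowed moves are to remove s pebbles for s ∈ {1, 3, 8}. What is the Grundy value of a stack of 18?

1

Build the Grundy sequence with g(k) = mex{g(k−s) : s ∈ {1, 3, 8}, s ≤ k}:
k:     0  1  2  3  4  5  6  7  8  9 10 11 12 13 14 15 16 17 18
g(k):  0  1  0  1  0  1  0  1  2  3  2  0  1  0  1  0  1  0  1
So g(18) = 1.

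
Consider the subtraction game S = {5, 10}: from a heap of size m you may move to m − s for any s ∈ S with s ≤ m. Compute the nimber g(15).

0

Grundy values for subtraction set {5, 10}:
k:     0  1  2  3  4  5  6  7  8  9 10 11 12 13 14 15
g(k):  0  0  0  0  0  1  1  1  1  1  2  2  2  2  2  0
So g(15) = 0.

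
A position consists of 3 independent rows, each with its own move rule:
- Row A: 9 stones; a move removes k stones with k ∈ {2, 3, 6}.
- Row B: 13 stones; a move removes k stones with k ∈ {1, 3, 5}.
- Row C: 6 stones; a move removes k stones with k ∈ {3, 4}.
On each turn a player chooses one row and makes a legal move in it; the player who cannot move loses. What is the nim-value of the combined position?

3

Grundy values for row A (subtraction set {2, 3, 6}):
k:     0  1  2  3  4  5  6  7  8  9
g(k):  0  0  1  1  2  0  3  1  2  0
So g(9) = 0.
Grundy values for row B (subtraction set {1, 3, 5}):
g(0) = mex{} = 0
g(1) = mex{0} = 1
g(2) = mex{1} = 0
g(3) = mex{0} = 1
g(4) = mex{1} = 0
g(5) = mex{0} = 1
g(6) = mex{1} = 0
g(7) = mex{0} = 1
g(8) = mex{1} = 0
g(9) = mex{0} = 1
g(10) = mex{1} = 0
g(11) = mex{0} = 1
g(12) = mex{1} = 0
g(13) = mex{0} = 1
So g(13) = 1.
For row C, compute g(0), g(1), … with moves {3, 4}:
k:     0  1  2  3  4  5  6
g(k):  0  0  0  1  1  1  2
So g(6) = 2.
By the Sprague-Grundy theorem, the Grundy value of a sum of independent games is the XOR of the component values.
Combined value = 0 ⊕ 1 ⊕ 2 = 3.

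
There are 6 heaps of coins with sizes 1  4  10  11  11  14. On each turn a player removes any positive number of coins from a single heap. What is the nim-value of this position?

1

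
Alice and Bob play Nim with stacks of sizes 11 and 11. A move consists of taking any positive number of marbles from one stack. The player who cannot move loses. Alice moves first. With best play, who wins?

In binary:
  1011  (11)
  1011  (11)
  ----
  0000  (0)
The nim-sum is 0, so this is a P-position: the player to move is in a losing position under optimal play; Alice is about to move from it and so loses — Bob wins.

Bob wins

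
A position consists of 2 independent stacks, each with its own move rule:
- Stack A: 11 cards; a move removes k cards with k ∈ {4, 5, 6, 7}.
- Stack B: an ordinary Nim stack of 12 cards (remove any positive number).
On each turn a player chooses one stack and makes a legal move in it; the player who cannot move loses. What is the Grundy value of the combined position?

For stack A, compute g(0), g(1), … with moves {4, 5, 6, 7}:
k:     0  1  2  3  4  5  6  7  8  9 10 11
g(k):  0  0  0  0  1  1  1  1  2  2  2  0
So g(11) = 0.
Stack B is a plain Nim stack of size 12, so its Grundy value is 12.
The value of a disjunctive sum is the nim-sum of the parts.
Combined value = 0 ⊕ 12 = 12.

12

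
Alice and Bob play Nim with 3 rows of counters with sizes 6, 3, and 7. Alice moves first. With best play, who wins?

Nim-sum: 6 XOR 3 XOR 7 = 2.
The nim-sum is 2 ≠ 0, so this is an N-position: the player to move can win; Alice has a winning move.

Alice wins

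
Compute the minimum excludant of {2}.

0

0 is not in the set, so the mex is 0.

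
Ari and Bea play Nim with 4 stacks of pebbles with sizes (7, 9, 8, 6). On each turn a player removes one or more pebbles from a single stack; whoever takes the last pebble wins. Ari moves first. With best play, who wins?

Bea wins

Nim-sum: 7 XOR 9 XOR 8 XOR 6 = 0.
The nim-sum is 0, so this is a P-position: the player to move is in a losing position under optimal play; Ari is about to move from it and so loses — Bea wins.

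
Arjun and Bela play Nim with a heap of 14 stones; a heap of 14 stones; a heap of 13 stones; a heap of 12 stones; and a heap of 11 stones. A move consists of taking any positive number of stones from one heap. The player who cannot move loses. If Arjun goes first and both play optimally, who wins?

Arjun wins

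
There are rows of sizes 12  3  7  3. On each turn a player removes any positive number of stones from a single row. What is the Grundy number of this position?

11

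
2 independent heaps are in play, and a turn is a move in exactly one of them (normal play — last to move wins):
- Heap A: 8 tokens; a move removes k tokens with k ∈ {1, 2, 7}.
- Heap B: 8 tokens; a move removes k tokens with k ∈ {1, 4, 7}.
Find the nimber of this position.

2

Build the Grundy sequence for heap A with g(k) = mex{g(k−s) : s ∈ {1, 2, 7}, s ≤ k}:
g(0) = mex{} = 0
g(1) = mex{0} = 1
g(2) = mex{0,1} = 2
g(3) = mex{1,2} = 0
g(4) = mex{0,2} = 1
g(5) = mex{0,1} = 2
g(6) = mex{1,2} = 0
g(7) = mex{0,2} = 1
g(8) = mex{0,1} = 2
So g(8) = 2.
Grundy values for heap B (subtraction set {1, 4, 7}):
k:     0  1  2  3  4  5  6  7  8
g(k):  0  1  0  1  2  0  1  2  0
So g(8) = 0.
By the Sprague-Grundy theorem, the Grundy value of a sum of independent games is the XOR of the component values.
Combined value = 2 ⊕ 0 = 2.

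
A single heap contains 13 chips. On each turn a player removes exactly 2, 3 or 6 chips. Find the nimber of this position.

Compute g(0), g(1), … for moves {2, 3, 6}:
k:     0  1  2  3  4  5  6  7  8  9 10 11 12 13
g(k):  0  0  1  1  2  0  3  1  2  0  0  1  1  2
So g(13) = 2.

2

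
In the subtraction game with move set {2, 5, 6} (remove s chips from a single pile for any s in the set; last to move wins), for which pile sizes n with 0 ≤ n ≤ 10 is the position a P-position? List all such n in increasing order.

0, 1, 4, 8

Compute g(0), g(1), … for moves {2, 5, 6}:
k:     0  1  2  3  4  5  6  7  8  9 10
g(k):  0  0  1  1  0  2  1  3  0  2  1
The P-positions (g = 0) in 0..10 are 0, 1, 4, 8.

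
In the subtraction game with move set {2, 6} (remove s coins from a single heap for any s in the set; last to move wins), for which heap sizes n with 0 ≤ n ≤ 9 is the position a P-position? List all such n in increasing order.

Grundy values for subtraction set {2, 6}:
k:     0  1  2  3  4  5  6  7  8  9
g(k):  0  0  1  1  0  0  1  1  0  0
The P-positions (g = 0) in 0..9 are 0, 1, 4, 5, 8, 9.

0, 1, 4, 5, 8, 9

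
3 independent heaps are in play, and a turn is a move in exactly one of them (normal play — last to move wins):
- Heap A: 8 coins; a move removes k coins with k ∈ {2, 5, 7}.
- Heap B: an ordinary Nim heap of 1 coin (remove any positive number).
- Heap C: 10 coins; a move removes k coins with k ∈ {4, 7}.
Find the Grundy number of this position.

For heap A, compute g(0), g(1), … with moves {2, 5, 7}:
k:     0  1  2  3  4  5  6  7  8
g(k):  0  0  1  1  0  2  1  3  2
So g(8) = 2.
Heap B is a plain Nim heap of size 1, so its Grundy value is 1.
Build the Grundy sequence for heap C with g(k) = mex{g(k−s) : s ∈ {4, 7}, s ≤ k}:
k:     0  1  2  3  4  5  6  7  8  9 10
g(k):  0  0  0  0  1  1  1  1  2  2  2
So g(10) = 2.
By the Sprague-Grundy theorem, the Grundy value of a sum of independent games is the XOR of the component values.
Combined value = 2 XOR 1 XOR 2 = 1.

1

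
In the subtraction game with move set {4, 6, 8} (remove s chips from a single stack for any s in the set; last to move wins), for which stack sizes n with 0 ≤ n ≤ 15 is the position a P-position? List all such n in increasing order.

0, 1, 2, 3, 12, 13, 14, 15

Build the Grundy sequence with g(k) = mex{g(k−s) : s ∈ {4, 6, 8}, s ≤ k}:
k:     0  1  2  3  4  5  6  7  8  9 10 11 12 13 14 15
g(k):  0  0  0  0  1  1  1  1  2  2  2  2  0  0  0  0
The P-positions (g = 0) in 0..15 are 0, 1, 2, 3, 12, 13, 14, 15.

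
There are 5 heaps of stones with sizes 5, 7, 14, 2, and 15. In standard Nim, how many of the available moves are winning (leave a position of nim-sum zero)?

Compute the nim-sum pairwise:
5 XOR 7 = 2
2 XOR 14 = 12
12 XOR 2 = 14
14 XOR 15 = 1
The overall nim-sum is X = 1. A heap of size p has a winning move iff p XOR X < p (reduce it to p XOR X).
  5: 5 XOR 1 = 4 < 5 — winning move (to 4).
  7: 7 XOR 1 = 6 < 7 — winning move (to 6).
  14: 14 XOR 1 = 15 ≥ 14 — no move.
  2: 2 XOR 1 = 3 ≥ 2 — no move.
  15: 15 XOR 1 = 14 < 15 — winning move (to 14).
That gives 3 winning moves.

3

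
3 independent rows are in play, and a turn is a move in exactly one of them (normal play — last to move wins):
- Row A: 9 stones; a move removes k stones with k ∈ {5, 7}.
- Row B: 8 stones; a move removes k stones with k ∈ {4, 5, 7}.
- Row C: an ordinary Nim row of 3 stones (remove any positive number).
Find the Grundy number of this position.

Build the Grundy sequence for row A with g(k) = mex{g(k−s) : s ∈ {5, 7}, s ≤ k}:
k:     0  1  2  3  4  5  6  7  8  9
g(k):  0  0  0  0  0  1  1  1  1  1
So g(9) = 1.
Grundy values for row B (subtraction set {4, 5, 7}):
k:     0  1  2  3  4  5  6  7  8
g(k):  0  0  0  0  1  1  1  1  2
So g(8) = 2.
Row C is a plain Nim row of size 3, so its Grundy value is 3.
By the Sprague-Grundy theorem, the Grundy value of a sum of independent games is the XOR of the component values.
Combined value = 1 XOR 2 XOR 3 = 0.

0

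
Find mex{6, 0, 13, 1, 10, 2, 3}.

The values 0, 1, 2, 3 are all present; 4 is the first non-negative integer missing from the set.

4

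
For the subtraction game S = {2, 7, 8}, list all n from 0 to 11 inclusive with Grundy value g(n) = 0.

0, 1, 4, 5, 10

Build the Grundy sequence with g(k) = mex{g(k−s) : s ∈ {2, 7, 8}, s ≤ k}:
k:     0  1  2  3  4  5  6  7  8  9 10 11
g(k):  0  0  1  1  0  0  1  1  2  2  0  3
The P-positions (g = 0) in 0..11 are 0, 1, 4, 5, 10.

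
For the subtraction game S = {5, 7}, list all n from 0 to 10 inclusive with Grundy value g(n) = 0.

0, 1, 2, 3, 4

Compute g(0), g(1), … for moves {5, 7}:
g(0) = mex{} = 0
g(1) = mex{} = 0
g(2) = mex{} = 0
g(3) = mex{} = 0
g(4) = mex{} = 0
g(5) = mex{0} = 1
g(6) = mex{0} = 1
g(7) = mex{0} = 1
g(8) = mex{0} = 1
g(9) = mex{0} = 1
g(10) = mex{0,1} = 2
The P-positions (g = 0) in 0..10 are 0, 1, 2, 3, 4.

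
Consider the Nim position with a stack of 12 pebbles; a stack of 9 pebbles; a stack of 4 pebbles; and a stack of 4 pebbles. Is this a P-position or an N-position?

N-position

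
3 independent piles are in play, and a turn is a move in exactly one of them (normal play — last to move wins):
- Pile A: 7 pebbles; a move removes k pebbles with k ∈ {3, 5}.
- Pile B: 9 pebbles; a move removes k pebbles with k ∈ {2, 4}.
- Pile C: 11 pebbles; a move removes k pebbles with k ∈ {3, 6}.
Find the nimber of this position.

3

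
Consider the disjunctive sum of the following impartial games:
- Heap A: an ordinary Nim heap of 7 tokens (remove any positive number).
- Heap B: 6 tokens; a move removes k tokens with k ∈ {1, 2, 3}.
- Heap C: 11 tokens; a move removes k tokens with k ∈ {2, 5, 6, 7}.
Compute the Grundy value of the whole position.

6

Heap A is a plain Nim heap of size 7, so its Grundy value is 7.
Build the Grundy sequence for heap B with g(k) = mex{g(k−s) : s ∈ {1, 2, 3}, s ≤ k}:
k:     0  1  2  3  4  5  6
g(k):  0  1  2  3  0  1  2
So g(6) = 2.
Grundy values for heap C (subtraction set {2, 5, 6, 7}):
k:     0  1  2  3  4  5  6  7  8  9 10 11
g(k):  0  0  1  1  0  2  1  3  2  2  3  3
So g(11) = 3.
By the Sprague-Grundy theorem, the Grundy value of a sum of independent games is the XOR of the component values.
Combined value = 7 XOR 2 XOR 3 = 6.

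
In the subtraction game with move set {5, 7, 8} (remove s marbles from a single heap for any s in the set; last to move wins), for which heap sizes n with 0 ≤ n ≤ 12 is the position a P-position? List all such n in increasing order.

0, 1, 2, 3, 4

Build the Grundy sequence with g(k) = mex{g(k−s) : s ∈ {5, 7, 8}, s ≤ k}:
g(0) = mex{} = 0
g(1) = mex{} = 0
g(2) = mex{} = 0
g(3) = mex{} = 0
g(4) = mex{} = 0
g(5) = mex{0} = 1
g(6) = mex{0} = 1
g(7) = mex{0} = 1
g(8) = mex{0} = 1
g(9) = mex{0} = 1
g(10) = mex{0,1} = 2
g(11) = mex{0,1} = 2
g(12) = mex{0,1} = 2
The P-positions (g = 0) in 0..12 are 0, 1, 2, 3, 4.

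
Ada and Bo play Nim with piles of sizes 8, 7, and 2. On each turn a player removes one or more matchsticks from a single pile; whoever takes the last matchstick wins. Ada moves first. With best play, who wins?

Ada wins

Nim-sum: 8 ⊕ 7 ⊕ 2 = 13.
The nim-sum is 13 ≠ 0, so this is an N-position: the player to move can win; Ada has a winning move.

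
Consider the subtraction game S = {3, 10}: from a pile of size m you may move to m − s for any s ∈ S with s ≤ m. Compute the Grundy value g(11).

1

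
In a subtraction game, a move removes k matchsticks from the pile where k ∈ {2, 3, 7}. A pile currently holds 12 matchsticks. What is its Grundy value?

1

Compute g(0), g(1), … for moves {2, 3, 7}:
k:     0  1  2  3  4  5  6  7  8  9 10 11 12
g(k):  0  0  1  1  2  0  0  1  1  2  0  0  1
So g(12) = 1.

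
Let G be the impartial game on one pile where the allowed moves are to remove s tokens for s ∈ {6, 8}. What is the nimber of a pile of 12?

Build the Grundy sequence with g(k) = mex{g(k−s) : s ∈ {6, 8}, s ≤ k}:
k:     0  1  2  3  4  5  6  7  8  9 10 11 12
g(k):  0  0  0  0  0  0  1  1  1  1  1  1  2
So g(12) = 2.

2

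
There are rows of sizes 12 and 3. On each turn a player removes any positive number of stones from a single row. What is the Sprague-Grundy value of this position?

15

In binary:
  1100  (12)
  0011  (3)
  ----
  1111  (15)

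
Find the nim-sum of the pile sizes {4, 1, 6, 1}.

Bitwise XOR of the heap sizes:
  100  (4)
  001  (1)
  110  (6)
  001  (1)
  ---
  010  (2)

2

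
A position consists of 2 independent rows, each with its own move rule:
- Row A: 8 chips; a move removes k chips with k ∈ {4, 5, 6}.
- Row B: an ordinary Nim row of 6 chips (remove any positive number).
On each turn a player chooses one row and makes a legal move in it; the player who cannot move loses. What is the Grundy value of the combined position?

4

For row A, compute g(0), g(1), … with moves {4, 5, 6}:
g(0) = mex{} = 0
g(1) = mex{} = 0
g(2) = mex{} = 0
g(3) = mex{} = 0
g(4) = mex{0} = 1
g(5) = mex{0} = 1
g(6) = mex{0} = 1
g(7) = mex{0} = 1
g(8) = mex{0,1} = 2
So g(8) = 2.
Row B is a plain Nim row of size 6, so its Grundy value is 6.
By the Sprague-Grundy theorem, the Grundy value of a sum of independent games is the XOR of the component values.
Combined value = 2 XOR 6 = 4.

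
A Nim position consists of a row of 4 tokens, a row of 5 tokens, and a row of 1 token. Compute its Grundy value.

Nim-sum: 4 ^ 5 ^ 1 = 0.

0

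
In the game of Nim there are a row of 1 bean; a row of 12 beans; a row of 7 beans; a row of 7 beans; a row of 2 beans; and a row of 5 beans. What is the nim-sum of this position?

10

Compute the nim-sum pairwise:
1 ^ 12 = 13
13 ^ 7 = 10
10 ^ 7 = 13
13 ^ 2 = 15
15 ^ 5 = 10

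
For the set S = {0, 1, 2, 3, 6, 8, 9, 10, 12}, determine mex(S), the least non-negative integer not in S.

The values 0, 1, 2, 3 are all present; 4 is the first non-negative integer missing from the set.

4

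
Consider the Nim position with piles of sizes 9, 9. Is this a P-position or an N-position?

Nim-sum: 9 ^ 9 = 0.
The nim-sum is 0, so this is a P-position: the player to move is in a losing position under optimal play.

P-position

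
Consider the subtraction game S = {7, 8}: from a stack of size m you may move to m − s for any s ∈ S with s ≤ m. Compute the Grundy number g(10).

1

Build the Grundy sequence with g(k) = mex{g(k−s) : s ∈ {7, 8}, s ≤ k}:
g(0) = mex{} = 0
g(1) = mex{} = 0
g(2) = mex{} = 0
g(3) = mex{} = 0
g(4) = mex{} = 0
g(5) = mex{} = 0
g(6) = mex{} = 0
g(7) = mex{0} = 1
g(8) = mex{0} = 1
g(9) = mex{0} = 1
g(10) = mex{0} = 1
So g(10) = 1.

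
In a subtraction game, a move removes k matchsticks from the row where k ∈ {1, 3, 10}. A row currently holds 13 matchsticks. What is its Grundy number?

0

Build the Grundy sequence with g(k) = mex{g(k−s) : s ∈ {1, 3, 10}, s ≤ k}:
k:     0  1  2  3  4  5  6  7  8  9 10 11 12 13
g(k):  0  1  0  1  0  1  0  1  0  1  2  3  2  0
So g(13) = 0.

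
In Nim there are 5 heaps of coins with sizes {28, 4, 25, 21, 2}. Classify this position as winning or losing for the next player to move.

Write each in binary and XOR column by column:
  11100  (28)
  00100  (4)
  11001  (25)
  10101  (21)
  00010  (2)
  -----
  10110  (22)
The nim-sum is 22 ≠ 0, so this is an N-position: the player to move can win.

Winning position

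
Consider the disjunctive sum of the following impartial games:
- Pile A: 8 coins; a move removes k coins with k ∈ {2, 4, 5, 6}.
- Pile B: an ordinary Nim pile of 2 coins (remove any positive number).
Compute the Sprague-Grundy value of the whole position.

Grundy values for pile A (subtraction set {2, 4, 5, 6}):
g(0) = mex{} = 0
g(1) = mex{} = 0
g(2) = mex{0} = 1
g(3) = mex{0} = 1
g(4) = mex{0,1} = 2
g(5) = mex{0,1} = 2
g(6) = mex{0,1,2} = 3
g(7) = mex{0,1,2} = 3
g(8) = mex{1,2,3} = 0
So g(8) = 0.
Pile B is a plain Nim pile of size 2, so its Grundy value is 2.
By the Sprague-Grundy theorem, the Grundy value of a sum of independent games is the XOR of the component values.
Combined value = 0 XOR 2 = 2.

2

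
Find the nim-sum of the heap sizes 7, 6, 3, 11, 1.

8

In binary:
  0111  (7)
  0110  (6)
  0011  (3)
  1011  (11)
  0001  (1)
  ----
  1000  (8)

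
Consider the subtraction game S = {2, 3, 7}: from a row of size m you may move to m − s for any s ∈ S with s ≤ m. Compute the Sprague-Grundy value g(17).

Compute g(0), g(1), … for moves {2, 3, 7}:
k:     0  1  2  3  4  5  6  7  8  9 10 11 12 13 14 15 16 17
g(k):  0  0  1  1  2  0  0  1  1  2  0  0  1  1  2  0  0  1
So g(17) = 1.

1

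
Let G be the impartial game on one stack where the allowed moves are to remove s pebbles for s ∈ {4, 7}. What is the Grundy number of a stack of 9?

2

Grundy values for subtraction set {4, 7}:
k:     0  1  2  3  4  5  6  7  8  9
g(k):  0  0  0  0  1  1  1  1  2  2
So g(9) = 2.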